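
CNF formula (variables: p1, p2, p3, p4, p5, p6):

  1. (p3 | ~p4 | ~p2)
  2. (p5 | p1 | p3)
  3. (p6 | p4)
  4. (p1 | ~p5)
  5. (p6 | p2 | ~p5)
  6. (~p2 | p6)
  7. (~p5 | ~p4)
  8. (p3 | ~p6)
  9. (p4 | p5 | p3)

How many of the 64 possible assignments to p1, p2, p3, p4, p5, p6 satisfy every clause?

Case analysis on p5 and p3:
  p5=T, p3=T: remaining (p1,p2,p4,p6) ∈ {(T,F,F,T); (T,T,F,T)} — 2.
  p5=T, p3=F: a clause becomes empty — 0.
  p5=F, p3=T: p1 free; 5 ways for (p2,p4,p6) × 2^1 = 10.
  p5=F, p3=F: remaining (p1,p2,p4,p6) ∈ {(T,F,T,F)} — 1.
Total: 2 + 0 + 10 + 1 = 13.

13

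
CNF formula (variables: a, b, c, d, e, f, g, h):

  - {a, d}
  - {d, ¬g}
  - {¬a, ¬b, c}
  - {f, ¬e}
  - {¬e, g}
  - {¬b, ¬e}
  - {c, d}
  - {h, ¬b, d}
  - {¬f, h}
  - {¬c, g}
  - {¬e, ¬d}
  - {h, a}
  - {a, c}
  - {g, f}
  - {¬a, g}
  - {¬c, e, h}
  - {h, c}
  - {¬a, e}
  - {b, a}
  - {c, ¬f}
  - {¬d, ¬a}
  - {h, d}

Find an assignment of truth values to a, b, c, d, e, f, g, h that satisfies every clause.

Pure literal: h appears only positively; assign h = True.
Branch on a: take a = False.
  then d is forced to True.
  then e is forced to False.
  then c is forced to True.
  then g is forced to True.
  then b is forced to True.
f is now unconstrained; take f = True.
Every clause has at least one true literal under this assignment.

a = False  b = True  c = True  d = True  e = False  f = True  g = True  h = True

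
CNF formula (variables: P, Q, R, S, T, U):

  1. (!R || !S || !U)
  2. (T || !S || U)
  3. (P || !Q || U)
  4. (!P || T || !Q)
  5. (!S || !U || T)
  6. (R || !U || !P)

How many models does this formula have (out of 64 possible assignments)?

29

Case analysis on U and P:
  U=T, P=T: remaining (Q,R,S,T) ∈ {(F,T,F,F); (F,T,F,T); (T,T,F,T)} — 3.
  U=T, P=F: Q free; 5 ways for (R,S,T) × 2^1 = 10.
  U=F, P=T: R free; 5 ways for (Q,S,T) × 2^1 = 10.
  U=F, P=F: R free; 3 ways for (Q,S,T) × 2^1 = 6.
Total: 3 + 10 + 10 + 6 = 29.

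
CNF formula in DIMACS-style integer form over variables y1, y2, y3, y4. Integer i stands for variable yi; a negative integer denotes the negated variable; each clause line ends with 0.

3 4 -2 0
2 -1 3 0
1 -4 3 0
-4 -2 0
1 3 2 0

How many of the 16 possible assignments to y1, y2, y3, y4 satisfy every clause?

Satisfying assignments:
  y1=0 y2=0 y3=1 y4=0
  y1=0 y2=0 y3=1 y4=1
  y1=0 y2=1 y3=1 y4=0
  y1=1 y2=0 y3=1 y4=0
  y1=1 y2=0 y3=1 y4=1
  y1=1 y2=1 y3=1 y4=0
Count: 6.

6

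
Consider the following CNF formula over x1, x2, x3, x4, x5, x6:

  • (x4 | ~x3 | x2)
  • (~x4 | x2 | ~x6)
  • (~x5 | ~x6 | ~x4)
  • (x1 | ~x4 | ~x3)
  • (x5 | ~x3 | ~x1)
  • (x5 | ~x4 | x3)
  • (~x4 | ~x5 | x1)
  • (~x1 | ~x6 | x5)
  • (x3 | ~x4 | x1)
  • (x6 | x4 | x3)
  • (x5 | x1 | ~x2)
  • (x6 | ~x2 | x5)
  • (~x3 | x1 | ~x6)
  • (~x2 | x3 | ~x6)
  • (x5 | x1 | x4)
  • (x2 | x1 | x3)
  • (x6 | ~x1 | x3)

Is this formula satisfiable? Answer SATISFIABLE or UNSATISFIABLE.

Try x1 = False.
The remaining clauses are satisfied by x2 = True, x3 = True, x4 = False, x5 = True, x6 = False.
Every clause has at least one true literal under this assignment.
So x1=F  x2=T  x3=T  x4=F  x5=T  x6=F is a satisfying assignment.

SATISFIABLE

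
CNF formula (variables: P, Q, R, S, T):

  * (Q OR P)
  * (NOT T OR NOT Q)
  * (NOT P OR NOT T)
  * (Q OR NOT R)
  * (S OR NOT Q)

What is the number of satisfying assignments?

Satisfying assignments:
  P=0 Q=1 R=0 S=1 T=0
  P=0 Q=1 R=1 S=1 T=0
  P=1 Q=0 R=0 S=0 T=0
  P=1 Q=0 R=0 S=1 T=0
  P=1 Q=1 R=0 S=1 T=0
  P=1 Q=1 R=1 S=1 T=0
That's 6 in total.

6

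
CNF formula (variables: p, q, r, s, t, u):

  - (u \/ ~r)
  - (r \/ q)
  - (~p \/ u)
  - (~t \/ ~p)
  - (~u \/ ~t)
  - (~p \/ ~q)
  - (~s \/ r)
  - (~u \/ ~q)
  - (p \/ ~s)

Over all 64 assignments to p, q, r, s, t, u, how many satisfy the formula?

The models are:
  p=0 q=0 r=1 s=0 t=0 u=1
  p=0 q=1 r=0 s=0 t=0 u=0
  p=0 q=1 r=0 s=0 t=1 u=0
  p=1 q=0 r=1 s=0 t=0 u=1
  p=1 q=0 r=1 s=1 t=0 u=1
Count: 5.

5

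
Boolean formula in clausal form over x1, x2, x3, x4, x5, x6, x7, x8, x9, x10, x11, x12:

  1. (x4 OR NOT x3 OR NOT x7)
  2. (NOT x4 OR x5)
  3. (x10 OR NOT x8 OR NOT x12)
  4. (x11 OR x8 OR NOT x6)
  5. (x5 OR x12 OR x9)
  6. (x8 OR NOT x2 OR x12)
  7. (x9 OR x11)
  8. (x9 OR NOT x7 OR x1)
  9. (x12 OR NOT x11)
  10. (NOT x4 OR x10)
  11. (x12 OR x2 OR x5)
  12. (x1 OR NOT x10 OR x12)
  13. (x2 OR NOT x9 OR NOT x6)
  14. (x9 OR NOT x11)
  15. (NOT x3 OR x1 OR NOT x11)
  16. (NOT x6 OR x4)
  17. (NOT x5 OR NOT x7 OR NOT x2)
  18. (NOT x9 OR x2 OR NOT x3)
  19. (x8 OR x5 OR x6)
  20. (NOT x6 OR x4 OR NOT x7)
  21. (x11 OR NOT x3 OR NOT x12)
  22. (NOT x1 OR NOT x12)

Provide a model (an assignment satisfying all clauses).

x3 occurs only negated in the remaining clauses — set x3 = False.
Pure literal: x7 appears only negated; assign x7 = False.
Set x1 = False and propagate.
Try x2 = True.
Try x4 = False.
  then x6 is forced to False.
For the remaining variables, x5 = True, x8 = False, x9 = True, x10 = False, x11 = True, x12 = True works.
Every clause has at least one true literal under this assignment.

x1=0, x2=1, x3=0, x4=0, x5=1, x6=0, x7=0, x8=0, x9=1, x10=0, x11=1, x12=1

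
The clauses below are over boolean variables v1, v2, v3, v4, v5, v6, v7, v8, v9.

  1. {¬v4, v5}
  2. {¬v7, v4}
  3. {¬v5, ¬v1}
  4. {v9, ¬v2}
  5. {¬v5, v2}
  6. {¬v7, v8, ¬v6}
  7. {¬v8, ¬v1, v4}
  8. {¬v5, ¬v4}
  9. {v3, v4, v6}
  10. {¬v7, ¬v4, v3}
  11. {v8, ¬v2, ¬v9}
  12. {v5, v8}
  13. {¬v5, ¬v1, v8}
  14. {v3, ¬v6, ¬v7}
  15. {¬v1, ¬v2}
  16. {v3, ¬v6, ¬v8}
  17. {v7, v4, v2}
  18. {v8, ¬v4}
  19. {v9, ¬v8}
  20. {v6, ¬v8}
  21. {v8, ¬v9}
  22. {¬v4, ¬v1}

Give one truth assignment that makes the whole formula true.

Pure literal: v1 appears only negated; assign v1 = False.
Pure literal: v3 appears only positively; assign v3 = True.
Set v2 = True and propagate.
  then v9 is forced to True.
  then v8 is forced to True.
  then v6 is forced to True.
Try v4 = False.
  then v7 is forced to False.
v5 is now unconstrained; take v5 = False.

v1=F, v2=T, v3=T, v4=F, v5=F, v6=T, v7=F, v8=T, v9=T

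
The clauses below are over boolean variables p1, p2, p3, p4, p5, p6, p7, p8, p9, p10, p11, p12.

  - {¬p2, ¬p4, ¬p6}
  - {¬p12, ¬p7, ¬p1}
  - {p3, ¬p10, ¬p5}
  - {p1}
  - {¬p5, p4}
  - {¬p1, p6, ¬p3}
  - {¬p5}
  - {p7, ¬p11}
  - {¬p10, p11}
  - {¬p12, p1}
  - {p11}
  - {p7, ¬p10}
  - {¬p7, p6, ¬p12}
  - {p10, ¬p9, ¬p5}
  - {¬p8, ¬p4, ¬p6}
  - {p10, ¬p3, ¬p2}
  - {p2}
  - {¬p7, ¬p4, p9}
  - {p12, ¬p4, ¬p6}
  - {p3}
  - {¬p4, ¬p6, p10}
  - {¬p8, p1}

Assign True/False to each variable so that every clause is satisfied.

(p1) is a unit clause, so p1 = True.
(¬p5) is a unit clause, so p5 = False.
(p11) is a unit clause, so p11 = True.
Unit propagation: (p7) forces p7 = True.
Unit propagation: (¬p12) forces p12 = False.
The clause (p2) is unit: p2 must be True.
Unit propagation: (p3) forces p3 = True.
Unit propagation: (p6) forces p6 = True.
(¬p4) is a unit clause, so p4 = False.
Unit propagation: (p10) forces p10 = True.
p8, p9 are now unconstrained; take p8 = False, p9 = False.
Every clause has at least one true literal under this assignment.

p1=1, p2=1, p3=1, p4=0, p5=0, p6=1, p7=1, p8=0, p9=0, p10=1, p11=1, p12=0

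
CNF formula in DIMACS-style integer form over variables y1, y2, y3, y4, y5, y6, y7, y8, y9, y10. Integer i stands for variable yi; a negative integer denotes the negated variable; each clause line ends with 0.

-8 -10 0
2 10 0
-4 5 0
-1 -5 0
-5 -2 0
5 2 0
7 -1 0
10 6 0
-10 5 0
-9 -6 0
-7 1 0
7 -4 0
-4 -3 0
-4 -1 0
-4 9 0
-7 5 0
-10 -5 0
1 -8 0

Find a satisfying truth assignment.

y1=False, y2=True, y3=True, y4=False, y5=False, y6=True, y7=False, y8=False, y9=False, y10=False

Check each clause:
  1. {¬y8, ¬y10} — ¬y8 is true.
  2. {y10, y2} — y2 is true.
  3. {¬y4, y5} — ¬y4 is true.
  4. {¬y1, ¬y5} — ¬y5 is true.
  5. {¬y5, ¬y2} — ¬y5 is true.
  6. {y5, y2} — y2 is true.
  7. {¬y1, y7} — ¬y1 is true.
  8. {y6, y10} — y6 is true.
  9. {y5, ¬y10} — ¬y10 is true.
  10. {¬y6, ¬y9} — ¬y9 is true.
  11. {¬y7, y1} — ¬y7 is true.
  12. {y7, ¬y4} — ¬y4 is true.
  13. {¬y3, ¬y4} — ¬y4 is true.
  14. {¬y1, ¬y4} — ¬y4 is true.
  15. {y9, ¬y4} — ¬y4 is true.
  16. {y5, ¬y7} — ¬y7 is true.
  17. {¬y5, ¬y10} — ¬y5 is true.
  18. {¬y8, y1} — ¬y8 is true.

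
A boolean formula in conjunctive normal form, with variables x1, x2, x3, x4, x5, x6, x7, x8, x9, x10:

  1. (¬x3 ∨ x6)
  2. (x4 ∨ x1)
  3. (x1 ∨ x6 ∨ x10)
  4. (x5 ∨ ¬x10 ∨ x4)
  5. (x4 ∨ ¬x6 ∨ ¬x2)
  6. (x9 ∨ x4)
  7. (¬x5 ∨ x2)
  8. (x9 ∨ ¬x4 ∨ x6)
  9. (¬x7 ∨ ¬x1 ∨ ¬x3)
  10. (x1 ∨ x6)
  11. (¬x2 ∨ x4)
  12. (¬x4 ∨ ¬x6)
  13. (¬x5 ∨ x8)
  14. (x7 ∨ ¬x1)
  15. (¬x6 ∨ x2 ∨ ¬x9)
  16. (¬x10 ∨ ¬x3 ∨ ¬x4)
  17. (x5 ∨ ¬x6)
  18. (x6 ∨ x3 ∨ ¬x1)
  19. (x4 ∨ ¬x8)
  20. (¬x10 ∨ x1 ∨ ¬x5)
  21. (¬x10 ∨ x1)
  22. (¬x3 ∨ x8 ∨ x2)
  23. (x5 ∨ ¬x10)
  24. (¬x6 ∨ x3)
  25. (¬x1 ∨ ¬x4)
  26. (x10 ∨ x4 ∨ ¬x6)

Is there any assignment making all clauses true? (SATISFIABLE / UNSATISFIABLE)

UNSATISFIABLE

x4 = True:
  propagation gives x6=False, x3=False, x9=True, x1=True; an empty clause results — contradiction.
x4 = False:
  propagation gives x1=True, x9=True, x2=False, x5=False; an empty clause results — contradiction.
Every branch closes, so no satisfying assignment exists.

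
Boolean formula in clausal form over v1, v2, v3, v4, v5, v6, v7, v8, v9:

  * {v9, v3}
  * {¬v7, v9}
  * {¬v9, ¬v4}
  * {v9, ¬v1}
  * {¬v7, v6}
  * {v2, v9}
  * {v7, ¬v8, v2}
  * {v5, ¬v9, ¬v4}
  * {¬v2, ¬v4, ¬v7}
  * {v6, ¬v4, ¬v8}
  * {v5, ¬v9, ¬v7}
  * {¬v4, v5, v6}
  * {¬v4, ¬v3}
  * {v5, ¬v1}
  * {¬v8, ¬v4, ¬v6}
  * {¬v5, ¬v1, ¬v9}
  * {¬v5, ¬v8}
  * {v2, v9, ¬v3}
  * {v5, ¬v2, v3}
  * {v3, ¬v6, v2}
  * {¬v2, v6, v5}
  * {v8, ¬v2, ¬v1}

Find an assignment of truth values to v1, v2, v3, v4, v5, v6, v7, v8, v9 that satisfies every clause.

v1 occurs only negated in the remaining clauses — set v1 = False.
v4 occurs only negated in the remaining clauses — set v4 = False.
Branch on v2: take v2 = True.
Set v3 = False and propagate.
  then v9 is forced to True.
  then v5 is forced to True.
  then v8 is forced to False.
For the remaining variables, v6 = True, v7 = True works.
Check each clause:
  1. {v9, v3} — v9 is true.
  2. {v9, ¬v7} — v9 is true.
  3. {¬v9, ¬v4} — ¬v4 is true.
  4. {¬v1, v9} — v9 is true.
  5. {v6, ¬v7} — v6 is true.
  6. {v2, v9} — v9 is true.
  7. {v7, v2, ¬v8} — ¬v8 is true.
  8. {¬v4, ¬v9, v5} — ¬v4 is true.
  9. {¬v7, ¬v4, ¬v2} — ¬v4 is true.
  10. {¬v4, v6, ¬v8} — ¬v8 is true.
  11. {¬v9, ¬v7, v5} — v5 is true.
  12. {v5, ¬v4, v6} — ¬v4 is true.
  13. {¬v3, ¬v4} — ¬v4 is true.
  14. {¬v1, v5} — v5 is true.
  15. {¬v8, ¬v6, ¬v4} — ¬v8 is true.
  16. {¬v9, ¬v1, ¬v5} — ¬v1 is true.
  17. {¬v8, ¬v5} — ¬v8 is true.
  18. {¬v3, v2, v9} — v9 is true.
  19. {v3, v5, ¬v2} — v5 is true.
  20. {v3, ¬v6, v2} — v2 is true.
  21. {v5, v6, ¬v2} — v5 is true.
  22. {¬v2, v8, ¬v1} — ¬v1 is true.

v1 = False, v2 = True, v3 = False, v4 = False, v5 = True, v6 = True, v7 = True, v8 = False, v9 = True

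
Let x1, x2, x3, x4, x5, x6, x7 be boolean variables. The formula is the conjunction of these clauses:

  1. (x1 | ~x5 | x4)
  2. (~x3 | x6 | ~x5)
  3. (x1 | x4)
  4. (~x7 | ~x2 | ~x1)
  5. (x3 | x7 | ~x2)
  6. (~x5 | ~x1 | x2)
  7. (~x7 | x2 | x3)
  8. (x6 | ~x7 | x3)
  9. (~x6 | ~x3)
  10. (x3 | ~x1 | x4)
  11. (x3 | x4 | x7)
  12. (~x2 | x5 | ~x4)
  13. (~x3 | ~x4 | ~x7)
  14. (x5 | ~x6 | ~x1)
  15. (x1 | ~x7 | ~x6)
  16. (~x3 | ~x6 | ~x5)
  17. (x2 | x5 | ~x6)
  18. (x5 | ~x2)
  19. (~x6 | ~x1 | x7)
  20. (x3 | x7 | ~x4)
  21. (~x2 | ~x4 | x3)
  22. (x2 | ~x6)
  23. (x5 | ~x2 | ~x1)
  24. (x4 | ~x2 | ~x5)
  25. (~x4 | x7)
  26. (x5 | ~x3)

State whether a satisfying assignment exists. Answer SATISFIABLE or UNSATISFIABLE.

x3 = True:
  propagation gives x6=False, x5=False; an empty clause results — contradiction.
x3 = False:
  x2 = True:
    propagation gives x7=True, x1=False, x4=True; an empty clause results — contradiction.
  x2 = False:
    propagation gives x7=False, x4=True; an empty clause results — contradiction.
Every branch closes, so no satisfying assignment exists.

UNSATISFIABLE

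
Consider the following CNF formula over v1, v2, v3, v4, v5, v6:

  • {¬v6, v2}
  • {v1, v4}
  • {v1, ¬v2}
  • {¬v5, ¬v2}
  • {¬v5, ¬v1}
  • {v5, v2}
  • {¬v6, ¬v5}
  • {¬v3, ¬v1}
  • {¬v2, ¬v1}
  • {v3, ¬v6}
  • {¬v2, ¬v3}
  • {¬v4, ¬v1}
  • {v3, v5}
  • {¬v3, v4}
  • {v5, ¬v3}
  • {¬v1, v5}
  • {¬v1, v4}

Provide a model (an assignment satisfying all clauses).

v1=0, v2=0, v3=1, v4=1, v5=1, v6=0

Pure literal: v6 appears only negated; assign v6 = False.
Try v1 = False.
  then v4 is forced to True.
  then v2 is forced to False.
  then v5 is forced to True.
v3 is now unconstrained; take v3 = True.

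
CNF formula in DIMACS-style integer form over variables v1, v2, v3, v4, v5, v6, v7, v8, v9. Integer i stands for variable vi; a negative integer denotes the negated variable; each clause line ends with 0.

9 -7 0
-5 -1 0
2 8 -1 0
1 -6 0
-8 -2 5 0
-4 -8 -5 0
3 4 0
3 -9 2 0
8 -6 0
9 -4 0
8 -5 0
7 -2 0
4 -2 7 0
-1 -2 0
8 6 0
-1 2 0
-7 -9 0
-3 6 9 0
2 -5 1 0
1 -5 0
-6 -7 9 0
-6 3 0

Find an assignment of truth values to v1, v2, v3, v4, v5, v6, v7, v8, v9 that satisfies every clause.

Branch on v1: take v1 = False.
  then v6 is forced to False.
  then v8 is forced to True.
  then v5 is forced to False.
  then v2 is forced to False.
Branch on v3: take v3 = True.
  then v9 is forced to True.
  then v7 is forced to False.
v4 is now unconstrained; take v4 = True.

v1=False, v2=False, v3=True, v4=True, v5=False, v6=False, v7=False, v8=True, v9=True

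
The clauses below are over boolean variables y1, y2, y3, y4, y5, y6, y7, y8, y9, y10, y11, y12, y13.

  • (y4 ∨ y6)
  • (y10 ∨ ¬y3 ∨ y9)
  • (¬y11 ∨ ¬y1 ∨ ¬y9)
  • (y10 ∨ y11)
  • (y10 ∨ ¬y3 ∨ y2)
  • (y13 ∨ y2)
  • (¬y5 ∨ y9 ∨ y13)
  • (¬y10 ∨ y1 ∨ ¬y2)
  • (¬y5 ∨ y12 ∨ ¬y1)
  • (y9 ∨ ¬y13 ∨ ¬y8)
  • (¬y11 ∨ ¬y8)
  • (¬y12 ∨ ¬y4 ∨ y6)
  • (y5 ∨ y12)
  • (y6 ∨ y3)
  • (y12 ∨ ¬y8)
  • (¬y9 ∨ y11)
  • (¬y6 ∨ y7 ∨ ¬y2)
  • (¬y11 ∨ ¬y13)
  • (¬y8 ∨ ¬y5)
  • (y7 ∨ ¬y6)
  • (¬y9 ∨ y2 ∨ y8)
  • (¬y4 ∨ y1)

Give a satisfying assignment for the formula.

y1=0, y2=1, y3=1, y4=0, y5=0, y6=1, y7=1, y8=0, y9=1, y10=0, y11=1, y12=1, y13=0

Pure literal: y7 appears only positively; assign y7 = True.
Try y1 = False.
  then y4 is forced to False.
  then y6 is forced to True.
Try y2 = True.
  then y10 is forced to False.
  then y11 is forced to True.
  then y8 is forced to False.
  then y13 is forced to False.
Branch on y3: take y3 = True.
  then y9 is forced to True.
The remaining clauses are satisfied by y5 = False, y12 = True.
Every clause has at least one true literal under this assignment.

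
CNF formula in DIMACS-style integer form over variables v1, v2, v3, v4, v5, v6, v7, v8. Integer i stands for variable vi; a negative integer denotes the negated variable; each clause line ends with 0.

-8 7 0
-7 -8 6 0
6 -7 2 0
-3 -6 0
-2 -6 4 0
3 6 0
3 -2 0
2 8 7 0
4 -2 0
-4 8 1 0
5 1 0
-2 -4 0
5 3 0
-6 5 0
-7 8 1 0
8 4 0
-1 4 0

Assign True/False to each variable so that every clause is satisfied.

v1 = 0, v2 = 0, v3 = 0, v4 = 1, v5 = 1, v6 = 1, v7 = 1, v8 = 1

Check each clause:
  1. (v7 \/ ~v8) — v7 is true.
  2. (v6 \/ ~v7 \/ ~v8) — v6 is true.
  3. (v2 \/ ~v7 \/ v6) — v6 is true.
  4. (~v3 \/ ~v6) — ~v3 is true.
  5. (~v6 \/ ~v2 \/ v4) — v4 is true.
  6. (v3 \/ v6) — v6 is true.
  7. (v3 \/ ~v2) — ~v2 is true.
  8. (v2 \/ v8 \/ v7) — v8 is true.
  9. (~v2 \/ v4) — v4 is true.
  10. (v8 \/ ~v4 \/ v1) — v8 is true.
  11. (v5 \/ v1) — v5 is true.
  12. (~v2 \/ ~v4) — ~v2 is true.
  13. (v3 \/ v5) — v5 is true.
  14. (v5 \/ ~v6) — v5 is true.
  15. (~v7 \/ v1 \/ v8) — v8 is true.
  16. (v4 \/ v8) — v8 is true.
  17. (v4 \/ ~v1) — v4 is true.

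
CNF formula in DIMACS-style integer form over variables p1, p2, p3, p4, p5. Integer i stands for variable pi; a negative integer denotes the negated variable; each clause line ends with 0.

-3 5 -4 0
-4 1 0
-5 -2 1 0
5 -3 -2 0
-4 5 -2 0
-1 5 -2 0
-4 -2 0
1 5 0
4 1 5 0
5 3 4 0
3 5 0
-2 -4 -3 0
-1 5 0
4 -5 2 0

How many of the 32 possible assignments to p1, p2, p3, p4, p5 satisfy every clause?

4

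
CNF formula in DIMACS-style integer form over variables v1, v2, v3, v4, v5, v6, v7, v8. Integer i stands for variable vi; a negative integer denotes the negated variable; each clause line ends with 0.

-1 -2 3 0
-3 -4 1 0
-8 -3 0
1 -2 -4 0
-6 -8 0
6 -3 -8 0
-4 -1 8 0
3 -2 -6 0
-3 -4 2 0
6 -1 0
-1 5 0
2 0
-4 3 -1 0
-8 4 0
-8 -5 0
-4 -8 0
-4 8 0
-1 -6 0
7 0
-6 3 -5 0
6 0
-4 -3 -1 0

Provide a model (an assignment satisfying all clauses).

v1=F  v2=T  v3=T  v4=F  v5=T  v6=T  v7=T  v8=F

The clause (v2) is unit: v2 must be True.
The clause (v7) is unit: v7 must be True.
The clause (v6) is unit: v6 must be True.
Unit propagation: (¬v8) forces v8 = False.
(v3) is a unit clause, so v3 = True.
The clause (¬v4) is unit: v4 must be False.
(¬v1) is a unit clause, so v1 = False.
v5 is now unconstrained; take v5 = True.
Every clause has at least one true literal under this assignment.
Check each clause:
  1. (¬v2 ∨ v3 ∨ ¬v1) — v3 is true.
  2. (¬v4 ∨ v1 ∨ ¬v3) — ¬v4 is true.
  3. (¬v8 ∨ ¬v3) — ¬v8 is true.
  4. (¬v2 ∨ ¬v4 ∨ v1) — ¬v4 is true.
  5. (¬v8 ∨ ¬v6) — ¬v8 is true.
  6. (¬v3 ∨ ¬v8 ∨ v6) — ¬v8 is true.
  7. (¬v1 ∨ v8 ∨ ¬v4) — ¬v4 is true.
  8. (v3 ∨ ¬v2 ∨ ¬v6) — v3 is true.
  9. (¬v4 ∨ ¬v3 ∨ v2) — v2 is true.
  10. (v6 ∨ ¬v1) — v6 is true.
  11. (¬v1 ∨ v5) — v5 is true.
  12. (v2) — v2 is true.
  13. (v3 ∨ ¬v1 ∨ ¬v4) — v3 is true.
  14. (v4 ∨ ¬v8) — ¬v8 is true.
  15. (¬v8 ∨ ¬v5) — ¬v8 is true.
  16. (¬v4 ∨ ¬v8) — ¬v8 is true.
  17. (v8 ∨ ¬v4) — ¬v4 is true.
  18. (¬v1 ∨ ¬v6) — ¬v1 is true.
  19. (v7) — v7 is true.
  20. (v3 ∨ ¬v5 ∨ ¬v6) — v3 is true.
  21. (v6) — v6 is true.
  22. (¬v1 ∨ ¬v4 ∨ ¬v3) — ¬v4 is true.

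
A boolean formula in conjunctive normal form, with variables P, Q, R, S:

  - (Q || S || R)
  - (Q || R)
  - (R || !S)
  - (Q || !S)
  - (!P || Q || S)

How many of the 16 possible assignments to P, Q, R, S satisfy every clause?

7

The models are:
  P=0 Q=0 R=1 S=0
  P=0 Q=1 R=0 S=0
  P=0 Q=1 R=1 S=0
  P=0 Q=1 R=1 S=1
  P=1 Q=1 R=0 S=0
  P=1 Q=1 R=1 S=0
  P=1 Q=1 R=1 S=1
That's 7 in total.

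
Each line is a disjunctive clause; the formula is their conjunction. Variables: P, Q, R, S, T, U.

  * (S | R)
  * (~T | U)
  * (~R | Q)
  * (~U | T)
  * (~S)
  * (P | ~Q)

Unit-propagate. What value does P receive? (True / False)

Unit clause (~S) sets S = False.
From (R | S) and S = False: R = True.
From (Q | ~R) and R = True: Q = True.
(~Q | P) with Q = True leaves only P, so P = True.

True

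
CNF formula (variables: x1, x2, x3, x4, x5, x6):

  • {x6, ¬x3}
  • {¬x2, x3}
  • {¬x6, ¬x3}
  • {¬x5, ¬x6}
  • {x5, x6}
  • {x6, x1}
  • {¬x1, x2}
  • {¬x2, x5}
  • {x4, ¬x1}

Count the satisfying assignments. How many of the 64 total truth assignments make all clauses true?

2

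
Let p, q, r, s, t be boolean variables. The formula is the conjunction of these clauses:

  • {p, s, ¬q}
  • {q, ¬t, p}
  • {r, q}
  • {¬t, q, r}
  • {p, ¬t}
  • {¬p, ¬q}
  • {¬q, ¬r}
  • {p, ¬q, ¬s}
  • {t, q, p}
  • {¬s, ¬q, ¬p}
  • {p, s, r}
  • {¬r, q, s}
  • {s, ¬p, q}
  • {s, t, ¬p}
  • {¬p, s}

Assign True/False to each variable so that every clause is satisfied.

p=T, q=F, r=T, s=T, t=T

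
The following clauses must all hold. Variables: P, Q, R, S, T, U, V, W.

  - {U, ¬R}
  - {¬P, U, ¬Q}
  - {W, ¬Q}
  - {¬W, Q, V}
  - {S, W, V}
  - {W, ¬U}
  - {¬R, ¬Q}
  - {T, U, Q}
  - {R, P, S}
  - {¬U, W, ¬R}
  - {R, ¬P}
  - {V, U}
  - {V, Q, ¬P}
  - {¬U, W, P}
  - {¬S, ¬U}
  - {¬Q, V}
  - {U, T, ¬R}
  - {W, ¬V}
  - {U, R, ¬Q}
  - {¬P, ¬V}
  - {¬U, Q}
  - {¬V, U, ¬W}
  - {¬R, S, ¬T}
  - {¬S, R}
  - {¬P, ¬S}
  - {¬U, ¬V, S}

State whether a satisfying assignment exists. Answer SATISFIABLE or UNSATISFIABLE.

UNSATISFIABLE

U = True:
  propagation gives W=True, S=False, Q=True, R=False; an empty clause results — contradiction.
U = False:
  propagation gives R=False, P=False, S=True; an empty clause results — contradiction.
Every branch closes, so no satisfying assignment exists.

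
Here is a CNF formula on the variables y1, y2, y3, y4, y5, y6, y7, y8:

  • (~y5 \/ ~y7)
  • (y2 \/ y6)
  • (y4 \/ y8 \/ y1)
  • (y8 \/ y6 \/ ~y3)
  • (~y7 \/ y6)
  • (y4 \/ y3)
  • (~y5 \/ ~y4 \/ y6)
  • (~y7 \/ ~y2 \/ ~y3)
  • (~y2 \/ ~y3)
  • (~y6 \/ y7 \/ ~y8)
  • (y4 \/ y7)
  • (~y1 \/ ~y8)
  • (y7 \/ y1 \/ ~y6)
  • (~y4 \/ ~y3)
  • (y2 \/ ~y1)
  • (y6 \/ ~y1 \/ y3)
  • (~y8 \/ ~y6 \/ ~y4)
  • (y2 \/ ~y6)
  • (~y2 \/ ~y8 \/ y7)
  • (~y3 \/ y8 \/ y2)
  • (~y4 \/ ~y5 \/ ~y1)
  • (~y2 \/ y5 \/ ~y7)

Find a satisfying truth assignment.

y1=F, y2=T, y3=F, y4=T, y5=F, y6=F, y7=F, y8=F

Branch on y1: take y1 = False.
Branch on y2: take y2 = True.
  then y3 is forced to False.
  then y4 is forced to True.
The remaining clauses are satisfied by y5 = False, y6 = False, y7 = False, y8 = False.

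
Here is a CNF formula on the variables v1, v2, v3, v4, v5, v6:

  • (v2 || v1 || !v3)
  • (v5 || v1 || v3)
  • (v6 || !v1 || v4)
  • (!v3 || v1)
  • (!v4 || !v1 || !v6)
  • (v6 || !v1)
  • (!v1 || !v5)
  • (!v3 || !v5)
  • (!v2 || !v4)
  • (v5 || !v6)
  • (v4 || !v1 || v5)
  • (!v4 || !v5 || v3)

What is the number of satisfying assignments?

4

The models are:
  v1=0 v2=0 v3=0 v4=0 v5=1 v6=0
  v1=0 v2=0 v3=0 v4=0 v5=1 v6=1
  v1=0 v2=1 v3=0 v4=0 v5=1 v6=0
  v1=0 v2=1 v3=0 v4=0 v5=1 v6=1
That's 4 in total.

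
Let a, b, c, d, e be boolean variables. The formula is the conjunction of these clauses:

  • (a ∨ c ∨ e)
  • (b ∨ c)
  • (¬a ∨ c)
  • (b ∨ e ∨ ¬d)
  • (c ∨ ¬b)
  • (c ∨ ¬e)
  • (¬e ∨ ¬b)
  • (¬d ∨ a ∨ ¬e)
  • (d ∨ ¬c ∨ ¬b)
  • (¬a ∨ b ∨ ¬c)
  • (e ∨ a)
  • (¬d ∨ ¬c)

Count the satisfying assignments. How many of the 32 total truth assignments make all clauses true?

Satisfying assignments:
  a=0 b=0 c=1 d=0 e=1
That's 1 in total.

1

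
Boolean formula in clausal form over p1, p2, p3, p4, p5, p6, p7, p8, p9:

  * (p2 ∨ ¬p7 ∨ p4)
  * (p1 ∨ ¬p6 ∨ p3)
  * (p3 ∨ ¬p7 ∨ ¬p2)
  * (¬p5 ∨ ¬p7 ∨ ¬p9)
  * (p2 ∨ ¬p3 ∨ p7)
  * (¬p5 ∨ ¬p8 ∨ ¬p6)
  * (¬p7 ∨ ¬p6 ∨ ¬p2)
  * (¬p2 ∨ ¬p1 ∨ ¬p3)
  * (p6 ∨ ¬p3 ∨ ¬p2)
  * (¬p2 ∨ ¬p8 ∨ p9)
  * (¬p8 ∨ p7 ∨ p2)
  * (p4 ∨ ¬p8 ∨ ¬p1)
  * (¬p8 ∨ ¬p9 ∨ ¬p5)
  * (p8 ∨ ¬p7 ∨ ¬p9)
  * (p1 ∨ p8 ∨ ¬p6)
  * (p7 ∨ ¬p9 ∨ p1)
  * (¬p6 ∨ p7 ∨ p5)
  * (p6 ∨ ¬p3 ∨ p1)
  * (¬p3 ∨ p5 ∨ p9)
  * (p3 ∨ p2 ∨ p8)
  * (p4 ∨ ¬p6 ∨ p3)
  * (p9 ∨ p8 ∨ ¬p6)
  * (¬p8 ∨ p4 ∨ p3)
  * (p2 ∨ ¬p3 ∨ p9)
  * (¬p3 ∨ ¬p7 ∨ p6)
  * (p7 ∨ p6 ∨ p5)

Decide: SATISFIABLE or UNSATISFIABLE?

SATISFIABLE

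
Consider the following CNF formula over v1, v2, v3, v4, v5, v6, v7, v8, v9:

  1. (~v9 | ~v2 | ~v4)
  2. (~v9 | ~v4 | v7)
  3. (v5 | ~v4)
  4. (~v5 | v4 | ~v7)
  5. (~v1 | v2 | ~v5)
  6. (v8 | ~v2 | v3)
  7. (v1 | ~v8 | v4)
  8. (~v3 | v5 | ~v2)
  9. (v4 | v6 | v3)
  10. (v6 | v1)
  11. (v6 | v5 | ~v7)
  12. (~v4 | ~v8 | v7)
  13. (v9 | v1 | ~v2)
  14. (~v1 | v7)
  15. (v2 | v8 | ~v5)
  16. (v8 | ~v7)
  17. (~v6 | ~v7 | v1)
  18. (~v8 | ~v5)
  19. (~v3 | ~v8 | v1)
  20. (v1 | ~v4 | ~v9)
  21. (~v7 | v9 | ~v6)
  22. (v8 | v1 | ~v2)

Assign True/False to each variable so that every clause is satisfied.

v1 = True, v2 = False, v3 = False, v4 = False, v5 = False, v6 = True, v7 = True, v8 = True, v9 = True

Branch on v1: take v1 = True.
  then v7 is forced to True.
  then v8 is forced to True.
  then v5 is forced to False.
  then v4 is forced to False.
  then v6 is forced to True.
  then v9 is forced to True.
Branch on v2: take v2 = False.
v3 is now unconstrained; take v3 = False.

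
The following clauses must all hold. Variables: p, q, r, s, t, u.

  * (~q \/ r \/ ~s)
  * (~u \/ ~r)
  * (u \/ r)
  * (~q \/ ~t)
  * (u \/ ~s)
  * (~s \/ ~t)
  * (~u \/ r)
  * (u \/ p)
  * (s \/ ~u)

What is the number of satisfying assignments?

Satisfying assignments:
  p=T q=F r=T s=F t=F u=F
  p=T q=F r=T s=F t=T u=F
  p=T q=T r=T s=F t=F u=F
Count: 3.

3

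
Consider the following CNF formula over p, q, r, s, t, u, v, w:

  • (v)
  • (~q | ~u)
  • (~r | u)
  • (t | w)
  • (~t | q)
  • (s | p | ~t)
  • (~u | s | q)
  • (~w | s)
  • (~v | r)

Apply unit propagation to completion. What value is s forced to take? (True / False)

True

(v) stands alone — v = True.
(r | ~v) with v = True leaves only r, so r = True.
From (~r | u) and r = True: u = True.
In (~q | ~u), ~u is now false; ~q must hold, so q = False.
In (q | ~t), q is now false; ~t must hold, so t = False.
From (w | t) and t = False: w = True.
In (q | s | ~u), ~u, q are now false; s must hold, so s = True.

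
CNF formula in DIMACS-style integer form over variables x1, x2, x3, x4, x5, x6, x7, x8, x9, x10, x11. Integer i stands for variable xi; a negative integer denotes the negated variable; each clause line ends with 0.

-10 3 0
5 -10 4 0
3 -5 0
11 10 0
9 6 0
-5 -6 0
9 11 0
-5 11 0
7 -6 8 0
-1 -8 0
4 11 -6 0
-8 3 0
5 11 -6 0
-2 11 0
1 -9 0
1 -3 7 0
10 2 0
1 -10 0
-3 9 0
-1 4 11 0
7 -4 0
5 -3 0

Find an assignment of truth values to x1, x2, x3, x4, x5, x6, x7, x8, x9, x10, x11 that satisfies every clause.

x1=T, x2=T, x3=T, x4=F, x5=T, x6=F, x7=T, x8=F, x9=T, x10=F, x11=T

x7 occurs only positively in the remaining clauses — set x7 = True.
Pure literal: x11 appears only positively; assign x11 = True.
Branch on x1: take x1 = True.
  then x8 is forced to False.
Branch on x2: take x2 = True.
For the remaining variables, x3 = True, x4 = False, x5 = True, x6 = False, x9 = True, x10 = False works.
Every clause has at least one true literal under this assignment.
Check each clause:
  1. (x3 OR NOT x10) — x3 is true.
  2. (x5 OR x4 OR NOT x10) — x5 is true.
  3. (x3 OR NOT x5) — x3 is true.
  4. (x11 OR x10) — x11 is true.
  5. (x9 OR x6) — x9 is true.
  6. (NOT x6 OR NOT x5) — NOT x6 is true.
  7. (x11 OR x9) — x9 is true.
  8. (x11 OR NOT x5) — x11 is true.
  9. (x8 OR x7 OR NOT x6) — NOT x6 is true.
  10. (NOT x8 OR NOT x1) — NOT x8 is true.
  11. (x11 OR x4 OR NOT x6) — NOT x6 is true.
  12. (NOT x8 OR x3) — NOT x8 is true.
  13. (x11 OR x5 OR NOT x6) — NOT x6 is true.
  14. (x11 OR NOT x2) — x11 is true.
  15. (x1 OR NOT x9) — x1 is true.
  16. (NOT x3 OR x1 OR x7) — x1 is true.
  17. (x2 OR x10) — x2 is true.
  18. (NOT x10 OR x1) — x1 is true.
  19. (NOT x3 OR x9) — x9 is true.
  20. (NOT x1 OR x11 OR x4) — x11 is true.
  21. (x7 OR NOT x4) — NOT x4 is true.
  22. (x5 OR NOT x3) — x5 is true.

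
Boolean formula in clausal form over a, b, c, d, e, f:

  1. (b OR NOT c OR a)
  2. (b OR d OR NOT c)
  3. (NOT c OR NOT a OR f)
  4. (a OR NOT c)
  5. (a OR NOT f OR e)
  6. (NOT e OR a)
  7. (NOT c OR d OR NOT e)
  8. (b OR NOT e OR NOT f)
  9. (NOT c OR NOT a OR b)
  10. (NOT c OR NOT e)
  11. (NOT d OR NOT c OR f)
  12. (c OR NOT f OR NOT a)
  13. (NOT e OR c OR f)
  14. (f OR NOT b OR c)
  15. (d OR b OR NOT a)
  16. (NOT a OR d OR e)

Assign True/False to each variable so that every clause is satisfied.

Try a = True.
Set b = False and propagate.
  then c is forced to False.
  then f is forced to False.
  then e is forced to False.
  then d is forced to True.

a=True, b=False, c=False, d=True, e=False, f=False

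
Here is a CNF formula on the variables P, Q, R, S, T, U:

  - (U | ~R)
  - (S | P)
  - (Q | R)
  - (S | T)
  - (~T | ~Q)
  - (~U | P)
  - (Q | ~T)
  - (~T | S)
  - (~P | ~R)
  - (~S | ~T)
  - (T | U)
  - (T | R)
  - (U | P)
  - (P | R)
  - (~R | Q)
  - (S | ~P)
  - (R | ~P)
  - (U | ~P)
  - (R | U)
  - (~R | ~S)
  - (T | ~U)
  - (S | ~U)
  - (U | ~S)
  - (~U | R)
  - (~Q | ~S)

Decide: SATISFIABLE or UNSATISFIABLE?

UNSATISFIABLE

R = True:
  propagation gives U=True, P=True; an empty clause results — contradiction.
R = False:
  propagation gives Q=True, T=False; an empty clause results — contradiction.
Every branch closes, so no satisfying assignment exists.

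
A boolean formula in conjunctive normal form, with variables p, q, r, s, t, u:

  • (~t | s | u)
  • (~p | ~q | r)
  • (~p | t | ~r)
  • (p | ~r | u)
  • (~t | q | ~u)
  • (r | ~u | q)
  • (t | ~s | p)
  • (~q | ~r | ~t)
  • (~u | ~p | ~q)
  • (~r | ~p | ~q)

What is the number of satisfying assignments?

Split on p, then q.
  p=T, q=T: a clause becomes empty — 0.
  p=T, q=F: remaining (r,s,t,u) ∈ {(F,F,F,F); (F,T,F,F); (F,T,T,F); (T,T,T,F)} — 4.
  p=F, q=T: 6 of the 16 assignments to (r,s,t,u) work.
  p=F, q=F: remaining (r,s,t,u) ∈ {(F,F,F,F); (F,T,T,F); (T,F,F,T)} — 3.
Total: 0 + 4 + 6 + 3 = 13.

13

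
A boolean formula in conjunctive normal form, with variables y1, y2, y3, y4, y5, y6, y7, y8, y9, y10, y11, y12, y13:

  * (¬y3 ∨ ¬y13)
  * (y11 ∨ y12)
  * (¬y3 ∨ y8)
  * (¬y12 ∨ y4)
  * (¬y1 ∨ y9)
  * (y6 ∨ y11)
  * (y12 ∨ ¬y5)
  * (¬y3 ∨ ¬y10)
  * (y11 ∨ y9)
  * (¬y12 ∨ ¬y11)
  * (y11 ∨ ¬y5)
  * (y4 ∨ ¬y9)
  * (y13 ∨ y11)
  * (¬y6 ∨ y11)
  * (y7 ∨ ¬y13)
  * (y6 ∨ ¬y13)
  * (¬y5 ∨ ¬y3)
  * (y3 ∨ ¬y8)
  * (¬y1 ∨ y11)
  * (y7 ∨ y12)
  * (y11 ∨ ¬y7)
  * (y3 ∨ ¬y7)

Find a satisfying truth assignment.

y1=False  y2=True  y3=True  y4=False  y5=False  y6=False  y7=True  y8=True  y9=False  y10=False  y11=True  y12=False  y13=False

Check each clause:
  1. (¬y13 ∨ ¬y3) — ¬y13 is true.
  2. (y12 ∨ y11) — y11 is true.
  3. (¬y3 ∨ y8) — y8 is true.
  4. (¬y12 ∨ y4) — ¬y12 is true.
  5. (¬y1 ∨ y9) — ¬y1 is true.
  6. (y11 ∨ y6) — y11 is true.
  7. (y12 ∨ ¬y5) — ¬y5 is true.
  8. (¬y10 ∨ ¬y3) — ¬y10 is true.
  9. (y9 ∨ y11) — y11 is true.
  10. (¬y12 ∨ ¬y11) — ¬y12 is true.
  11. (¬y5 ∨ y11) — y11 is true.
  12. (¬y9 ∨ y4) — ¬y9 is true.
  13. (y13 ∨ y11) — y11 is true.
  14. (¬y6 ∨ y11) — ¬y6 is true.
  15. (¬y13 ∨ y7) — ¬y13 is true.
  16. (y6 ∨ ¬y13) — ¬y13 is true.
  17. (¬y3 ∨ ¬y5) — ¬y5 is true.
  18. (¬y8 ∨ y3) — y3 is true.
  19. (¬y1 ∨ y11) — y11 is true.
  20. (y7 ∨ y12) — y7 is true.
  21. (y11 ∨ ¬y7) — y11 is true.
  22. (y3 ∨ ¬y7) — y3 is true.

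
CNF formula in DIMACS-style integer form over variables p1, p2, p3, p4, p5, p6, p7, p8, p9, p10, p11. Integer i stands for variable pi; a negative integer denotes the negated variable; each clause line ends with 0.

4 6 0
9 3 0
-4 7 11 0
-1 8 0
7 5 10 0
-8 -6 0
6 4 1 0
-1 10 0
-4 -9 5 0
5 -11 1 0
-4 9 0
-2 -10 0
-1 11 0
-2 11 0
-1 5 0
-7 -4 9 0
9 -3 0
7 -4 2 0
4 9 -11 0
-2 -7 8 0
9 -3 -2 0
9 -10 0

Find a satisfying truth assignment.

p1 = 0, p2 = 1, p3 = 1, p4 = 0, p5 = 1, p6 = 1, p7 = 0, p8 = 0, p9 = 1, p10 = 0, p11 = 1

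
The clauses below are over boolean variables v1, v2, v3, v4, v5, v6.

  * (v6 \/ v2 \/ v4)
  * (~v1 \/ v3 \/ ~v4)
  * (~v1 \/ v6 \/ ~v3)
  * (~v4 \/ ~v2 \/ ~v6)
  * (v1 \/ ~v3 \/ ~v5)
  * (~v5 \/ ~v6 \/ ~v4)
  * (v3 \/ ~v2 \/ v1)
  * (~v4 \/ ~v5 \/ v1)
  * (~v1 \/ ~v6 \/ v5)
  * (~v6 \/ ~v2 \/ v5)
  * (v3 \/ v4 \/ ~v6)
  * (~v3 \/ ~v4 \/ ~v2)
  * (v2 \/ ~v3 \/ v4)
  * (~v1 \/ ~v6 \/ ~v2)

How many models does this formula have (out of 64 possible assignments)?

The models are:
  v1=0 v2=0 v3=0 v4=1 v5=0 v6=0
  v1=0 v2=0 v3=0 v4=1 v5=0 v6=1
  v1=0 v2=0 v3=1 v4=1 v5=0 v6=0
  v1=0 v2=0 v3=1 v4=1 v5=0 v6=1
  v1=0 v2=1 v3=1 v4=0 v5=0 v6=0
  v1=1 v2=1 v3=0 v4=0 v5=0 v6=0
  v1=1 v2=1 v3=0 v4=0 v5=1 v6=0
Count: 7.

7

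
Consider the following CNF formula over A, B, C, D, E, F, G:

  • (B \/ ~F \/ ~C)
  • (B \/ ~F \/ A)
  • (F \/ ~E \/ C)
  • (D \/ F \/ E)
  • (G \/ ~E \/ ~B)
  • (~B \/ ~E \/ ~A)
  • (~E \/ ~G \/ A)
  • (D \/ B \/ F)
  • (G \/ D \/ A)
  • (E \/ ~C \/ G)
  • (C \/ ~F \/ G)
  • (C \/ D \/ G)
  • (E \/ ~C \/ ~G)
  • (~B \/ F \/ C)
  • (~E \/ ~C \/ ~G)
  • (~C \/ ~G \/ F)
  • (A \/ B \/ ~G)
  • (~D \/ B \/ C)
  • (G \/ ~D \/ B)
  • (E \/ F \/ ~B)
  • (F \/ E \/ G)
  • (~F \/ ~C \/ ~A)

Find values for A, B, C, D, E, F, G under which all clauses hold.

Try A = True.
The remaining clauses are satisfied by B = True, C = False, D = True, E = False, F = True, G = True.
Every clause has at least one true literal under this assignment.

A = 1, B = 1, C = 0, D = 1, E = 0, F = 1, G = 1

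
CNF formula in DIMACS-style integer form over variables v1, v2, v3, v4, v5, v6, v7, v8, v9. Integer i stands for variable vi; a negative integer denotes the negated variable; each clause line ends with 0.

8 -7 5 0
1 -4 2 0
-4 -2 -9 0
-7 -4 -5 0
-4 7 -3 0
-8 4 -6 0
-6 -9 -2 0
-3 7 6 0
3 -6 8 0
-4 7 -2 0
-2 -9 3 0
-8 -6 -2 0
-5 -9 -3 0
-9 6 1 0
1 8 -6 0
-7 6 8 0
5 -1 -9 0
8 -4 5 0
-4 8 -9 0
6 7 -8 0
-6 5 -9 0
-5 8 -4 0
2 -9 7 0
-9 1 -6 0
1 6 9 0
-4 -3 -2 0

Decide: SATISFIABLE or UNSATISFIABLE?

Set v1 = True and propagate.
Try v2 = False.
Set v3 = False and propagate.
For the remaining variables, v4 = True, v5 = False, v6 = True, v7 = True, v8 = True, v9 = False works.
Every clause has at least one true literal under this assignment.
So v1 = True, v2 = False, v3 = False, v4 = True, v5 = False, v6 = True, v7 = True, v8 = True, v9 = False is a satisfying assignment.

SATISFIABLE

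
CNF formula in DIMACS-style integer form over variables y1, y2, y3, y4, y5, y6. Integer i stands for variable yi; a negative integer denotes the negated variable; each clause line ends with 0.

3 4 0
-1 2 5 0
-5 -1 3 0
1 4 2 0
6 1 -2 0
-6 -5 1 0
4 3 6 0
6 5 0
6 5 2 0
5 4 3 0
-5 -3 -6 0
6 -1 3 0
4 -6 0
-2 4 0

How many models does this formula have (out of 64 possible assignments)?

Split on y6, then y5.
  y6=T, y5=T: a clause becomes empty — 0.
  y6=T, y5=F: y3 free; 3 ways for (y1,y2,y4) × 2^1 = 6.
  y6=F, y5=T: 5 of the 16 assignments to (y1,y2,y3,y4) work.
  y6=F, y5=F: a clause becomes empty — 0.
Total: 0 + 6 + 5 + 0 = 11.

11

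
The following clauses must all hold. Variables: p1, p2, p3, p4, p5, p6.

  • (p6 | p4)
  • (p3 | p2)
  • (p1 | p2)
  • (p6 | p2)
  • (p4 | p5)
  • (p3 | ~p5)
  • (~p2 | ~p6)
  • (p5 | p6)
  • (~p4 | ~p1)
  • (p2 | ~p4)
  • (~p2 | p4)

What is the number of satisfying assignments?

2

Satisfying assignments:
  p1=0 p2=1 p3=1 p4=1 p5=1 p6=0
  p1=1 p2=0 p3=1 p4=0 p5=1 p6=1
That's 2 in total.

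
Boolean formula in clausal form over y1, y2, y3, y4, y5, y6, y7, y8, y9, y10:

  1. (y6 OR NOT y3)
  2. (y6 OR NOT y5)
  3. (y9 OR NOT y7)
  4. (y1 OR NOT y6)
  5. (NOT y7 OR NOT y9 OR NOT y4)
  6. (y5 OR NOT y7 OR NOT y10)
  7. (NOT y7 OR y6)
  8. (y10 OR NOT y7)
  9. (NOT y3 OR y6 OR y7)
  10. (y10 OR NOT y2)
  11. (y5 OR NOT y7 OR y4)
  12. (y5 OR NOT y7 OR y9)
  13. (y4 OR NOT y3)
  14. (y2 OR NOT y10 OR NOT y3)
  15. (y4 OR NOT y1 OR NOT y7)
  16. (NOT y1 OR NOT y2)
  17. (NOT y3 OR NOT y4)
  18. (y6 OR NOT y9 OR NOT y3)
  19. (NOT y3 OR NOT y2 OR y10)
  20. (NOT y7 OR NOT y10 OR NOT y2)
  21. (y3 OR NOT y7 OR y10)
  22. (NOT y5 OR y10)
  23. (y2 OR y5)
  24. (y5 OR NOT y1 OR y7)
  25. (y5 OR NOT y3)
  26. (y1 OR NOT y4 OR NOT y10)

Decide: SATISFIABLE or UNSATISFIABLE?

SATISFIABLE

Try y1 = False.
  then y6 is forced to False.
  then y3 is forced to False.
  then y5 is forced to False.
  then y7 is forced to False.
  then y2 is forced to True.
  then y10 is forced to True.
  then y4 is forced to False.
y8, y9 are now unconstrained; take y8 = False, y9 = True.
Every clause has at least one true literal under this assignment.
So y1=F, y2=T, y3=F, y4=F, y5=F, y6=F, y7=F, y8=F, y9=T, y10=T is a satisfying assignment.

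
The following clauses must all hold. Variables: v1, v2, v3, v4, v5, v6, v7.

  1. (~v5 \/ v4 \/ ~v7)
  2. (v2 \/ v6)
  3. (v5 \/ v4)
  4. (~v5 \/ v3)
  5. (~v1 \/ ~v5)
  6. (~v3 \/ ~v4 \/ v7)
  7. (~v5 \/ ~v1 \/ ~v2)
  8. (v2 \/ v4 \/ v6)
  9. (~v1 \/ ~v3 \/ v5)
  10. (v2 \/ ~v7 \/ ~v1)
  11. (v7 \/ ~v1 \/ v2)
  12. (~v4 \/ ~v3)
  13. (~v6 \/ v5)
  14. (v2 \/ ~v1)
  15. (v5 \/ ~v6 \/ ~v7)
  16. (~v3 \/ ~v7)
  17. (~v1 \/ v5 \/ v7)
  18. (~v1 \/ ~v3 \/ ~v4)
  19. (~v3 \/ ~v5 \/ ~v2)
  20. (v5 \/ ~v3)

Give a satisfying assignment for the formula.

v1=True, v2=True, v3=False, v4=True, v5=False, v6=False, v7=True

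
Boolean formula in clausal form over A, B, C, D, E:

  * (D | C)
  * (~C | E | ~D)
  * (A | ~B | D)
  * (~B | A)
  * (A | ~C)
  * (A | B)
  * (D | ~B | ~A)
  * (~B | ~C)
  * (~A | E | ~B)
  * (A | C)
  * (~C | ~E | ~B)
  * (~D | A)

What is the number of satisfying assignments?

6

The models are:
  A=T B=F C=F D=T E=F
  A=T B=F C=F D=T E=T
  A=T B=F C=T D=F E=F
  A=T B=F C=T D=F E=T
  A=T B=F C=T D=T E=T
  A=T B=T C=F D=T E=T
Count: 6.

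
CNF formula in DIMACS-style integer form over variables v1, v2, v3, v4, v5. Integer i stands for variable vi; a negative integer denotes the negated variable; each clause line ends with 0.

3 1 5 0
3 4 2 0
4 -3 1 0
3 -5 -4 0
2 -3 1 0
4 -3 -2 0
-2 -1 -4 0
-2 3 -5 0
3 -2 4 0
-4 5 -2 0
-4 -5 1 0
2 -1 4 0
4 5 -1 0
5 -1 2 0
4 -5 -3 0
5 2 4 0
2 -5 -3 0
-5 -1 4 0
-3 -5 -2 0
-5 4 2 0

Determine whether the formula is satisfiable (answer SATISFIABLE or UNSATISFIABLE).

UNSATISFIABLE

v4 = True:
  v5 = True:
    propagation gives v3=True, v1=True, v2=False; an empty clause results — contradiction.
  v5 = False:
    propagation gives v2=False, v1=False, v3=True; an empty clause results — contradiction.
v4 = False:
  v2 = True:
    propagation gives v3=False; an empty clause results — contradiction.
  v2 = False:
    propagation gives v3=True, v1=True; an empty clause results — contradiction.
Every branch closes, so no satisfying assignment exists.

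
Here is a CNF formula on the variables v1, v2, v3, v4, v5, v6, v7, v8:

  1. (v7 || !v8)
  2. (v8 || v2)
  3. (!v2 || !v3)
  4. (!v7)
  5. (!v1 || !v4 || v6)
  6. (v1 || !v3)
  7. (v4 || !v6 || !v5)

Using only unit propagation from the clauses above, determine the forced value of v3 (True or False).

(!v7) is a unit clause: v7 = False.
(v7 || !v8) with v7 = False leaves only !v8, so v8 = False.
From (v2 || v8) and v8 = False: v2 = True.
From (!v2 || !v3) and v2 = True: v3 = False.

False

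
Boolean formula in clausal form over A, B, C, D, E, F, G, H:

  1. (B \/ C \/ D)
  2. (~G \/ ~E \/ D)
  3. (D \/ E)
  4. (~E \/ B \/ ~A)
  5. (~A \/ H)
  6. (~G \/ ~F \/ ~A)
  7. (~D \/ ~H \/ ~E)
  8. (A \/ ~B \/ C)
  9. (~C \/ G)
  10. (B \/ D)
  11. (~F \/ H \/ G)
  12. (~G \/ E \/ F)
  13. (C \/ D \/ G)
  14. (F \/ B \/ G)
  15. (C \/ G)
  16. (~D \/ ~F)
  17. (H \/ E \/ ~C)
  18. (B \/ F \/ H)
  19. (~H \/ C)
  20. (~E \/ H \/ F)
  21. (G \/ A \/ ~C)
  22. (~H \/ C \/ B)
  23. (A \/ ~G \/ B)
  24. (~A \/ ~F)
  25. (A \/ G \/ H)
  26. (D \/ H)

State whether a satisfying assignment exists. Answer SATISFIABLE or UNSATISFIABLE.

UNSATISFIABLE

G = True:
  H = True:
    D = True:
      propagation gives E=False, F=True; contradiction.
    D = False:
      propagation gives E=False; contradiction.
  H = False:
    propagation gives A=False, B=True, C=True, E=True; an empty clause results — contradiction.
G = False:
  propagation gives C=False; an empty clause results — contradiction.
Every branch closes, so no satisfying assignment exists.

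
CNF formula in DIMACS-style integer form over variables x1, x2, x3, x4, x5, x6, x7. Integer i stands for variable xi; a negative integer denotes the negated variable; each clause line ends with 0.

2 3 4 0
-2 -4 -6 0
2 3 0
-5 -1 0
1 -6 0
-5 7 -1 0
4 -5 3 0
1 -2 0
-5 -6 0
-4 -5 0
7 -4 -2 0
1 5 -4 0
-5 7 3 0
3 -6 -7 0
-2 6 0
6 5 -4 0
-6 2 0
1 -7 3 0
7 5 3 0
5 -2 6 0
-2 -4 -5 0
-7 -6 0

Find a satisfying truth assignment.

x1=T  x2=F  x3=T  x4=F  x5=F  x6=F  x7=T

x3 occurs only positively in the remaining clauses — set x3 = True.
Set x1 = True and propagate.
  then x5 is forced to False.
Set x2 = False and propagate.
  then x6 is forced to False.
  then x4 is forced to False.
x7 is now unconstrained; take x7 = True.
Check each clause:
  1. (x2 | x3 | x4) — x3 is true.
  2. (~x6 | ~x4 | ~x2) — ~x6 is true.
  3. (x3 | x2) — x3 is true.
  4. (~x5 | ~x1) — ~x5 is true.
  5. (~x6 | x1) — x1 is true.
  6. (x7 | ~x5 | ~x1) — ~x5 is true.
  7. (x4 | x3 | ~x5) — x3 is true.
  8. (x1 | ~x2) — x1 is true.
  9. (~x6 | ~x5) — ~x6 is true.
  10. (~x5 | ~x4) — ~x5 is true.
  11. (~x4 | ~x2 | x7) — ~x4 is true.
  12. (~x4 | x1 | x5) — x1 is true.
  13. (~x5 | x7 | x3) — x3 is true.
  14. (~x7 | x3 | ~x6) — ~x6 is true.
  15. (~x2 | x6) — ~x2 is true.
  16. (~x4 | x6 | x5) — ~x4 is true.
  17. (x2 | ~x6) — ~x6 is true.
  18. (x3 | x1 | ~x7) — x1 is true.
  19. (x5 | x7 | x3) — x3 is true.
  20. (x5 | x6 | ~x2) — ~x2 is true.
  21. (~x4 | ~x2 | ~x5) — ~x5 is true.
  22. (~x7 | ~x6) — ~x6 is true.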